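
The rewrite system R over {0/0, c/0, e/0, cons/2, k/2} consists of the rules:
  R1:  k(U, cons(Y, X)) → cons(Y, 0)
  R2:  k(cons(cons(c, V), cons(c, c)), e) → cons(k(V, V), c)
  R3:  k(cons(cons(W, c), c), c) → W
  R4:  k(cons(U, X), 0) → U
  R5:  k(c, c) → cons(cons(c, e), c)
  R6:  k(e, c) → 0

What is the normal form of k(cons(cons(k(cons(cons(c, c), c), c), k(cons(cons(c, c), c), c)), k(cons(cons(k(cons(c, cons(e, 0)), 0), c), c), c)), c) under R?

1. k(cons(cons(k(cons(cons(c, c), c), c), k(cons(cons(c, c), c), c)), k(cons(cons(k(cons(c, cons(e, 0)), 0), c), c), c)), c)  →  k(cons(cons(c, k(cons(cons(c, c), c), c)), k(cons(cons(k(cons(c, cons(e, 0)), 0), c), c), c)), c)   [R3 at 1.1.1]
2. k(cons(cons(c, k(cons(cons(c, c), c), c)), k(cons(cons(k(cons(c, cons(e, 0)), 0), c), c), c)), c)  →  k(cons(cons(c, c), k(cons(cons(k(cons(c, cons(e, 0)), 0), c), c), c)), c)   [R3 at 1.1.2]
3. k(cons(cons(c, c), k(cons(cons(k(cons(c, cons(e, 0)), 0), c), c), c)), c)  →  k(cons(cons(c, c), k(cons(c, cons(e, 0)), 0)), c)   [R3 at 1.2]
4. k(cons(cons(c, c), k(cons(c, cons(e, 0)), 0)), c)  →  k(cons(cons(c, c), c), c)   [R4 at 1.2]
5. k(cons(cons(c, c), c), c)  →  c   [R3 at ε]

c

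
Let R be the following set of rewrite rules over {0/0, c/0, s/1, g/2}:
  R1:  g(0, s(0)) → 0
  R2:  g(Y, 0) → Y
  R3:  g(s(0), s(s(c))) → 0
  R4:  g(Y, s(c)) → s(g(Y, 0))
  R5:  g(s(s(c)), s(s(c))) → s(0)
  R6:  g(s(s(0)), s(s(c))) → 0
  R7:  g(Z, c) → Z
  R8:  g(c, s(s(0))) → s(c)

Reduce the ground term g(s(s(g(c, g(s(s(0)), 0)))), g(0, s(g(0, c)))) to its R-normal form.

s(s(s(c)))

1. g(s(s(g(c, g(s(s(0)), 0)))), g(0, s(g(0, c))))  →  g(s(s(g(c, s(s(0))))), g(0, s(g(0, c))))   [R2 at 1.1.1.2]
2. g(s(s(g(c, s(s(0))))), g(0, s(g(0, c))))  →  g(s(s(s(c))), g(0, s(g(0, c))))   [R8 at 1.1.1]
3. g(s(s(s(c))), g(0, s(g(0, c))))  →  g(s(s(s(c))), g(0, s(0)))   [R7 at 2.2.1]
4. g(s(s(s(c))), g(0, s(0)))  →  g(s(s(s(c))), 0)   [R1 at 2]
5. g(s(s(s(c))), 0)  →  s(s(s(c)))   [R2 at ε]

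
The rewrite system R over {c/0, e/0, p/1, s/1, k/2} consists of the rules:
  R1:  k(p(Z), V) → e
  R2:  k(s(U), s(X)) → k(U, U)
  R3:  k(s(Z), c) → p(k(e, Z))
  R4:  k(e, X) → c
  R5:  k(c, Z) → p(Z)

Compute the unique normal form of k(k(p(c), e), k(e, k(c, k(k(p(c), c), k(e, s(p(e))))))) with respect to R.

1. k(k(p(c), e), k(e, k(c, k(k(p(c), c), k(e, s(p(e)))))))  →  k(e, k(e, k(c, k(k(p(c), c), k(e, s(p(e)))))))   [R1 at 1]
2. k(e, k(e, k(c, k(k(p(c), c), k(e, s(p(e)))))))  →  c   [R4 at ε]

c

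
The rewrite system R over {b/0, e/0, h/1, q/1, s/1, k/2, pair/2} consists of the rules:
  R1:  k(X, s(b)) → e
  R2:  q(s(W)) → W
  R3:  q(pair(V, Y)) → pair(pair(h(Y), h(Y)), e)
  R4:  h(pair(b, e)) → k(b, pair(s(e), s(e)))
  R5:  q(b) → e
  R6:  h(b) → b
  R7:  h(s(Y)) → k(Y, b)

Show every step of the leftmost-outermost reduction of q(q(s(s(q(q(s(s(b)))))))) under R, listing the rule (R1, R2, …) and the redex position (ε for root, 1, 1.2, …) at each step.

b

1. q(q(s(s(q(q(s(s(b))))))))  →  q(s(q(q(s(s(b))))))   [R2 at 1]
2. q(s(q(q(s(s(b))))))  →  q(q(s(s(b))))   [R2 at ε]
3. q(q(s(s(b))))  →  q(s(b))   [R2 at 1]
4. q(s(b))  →  b   [R2 at ε]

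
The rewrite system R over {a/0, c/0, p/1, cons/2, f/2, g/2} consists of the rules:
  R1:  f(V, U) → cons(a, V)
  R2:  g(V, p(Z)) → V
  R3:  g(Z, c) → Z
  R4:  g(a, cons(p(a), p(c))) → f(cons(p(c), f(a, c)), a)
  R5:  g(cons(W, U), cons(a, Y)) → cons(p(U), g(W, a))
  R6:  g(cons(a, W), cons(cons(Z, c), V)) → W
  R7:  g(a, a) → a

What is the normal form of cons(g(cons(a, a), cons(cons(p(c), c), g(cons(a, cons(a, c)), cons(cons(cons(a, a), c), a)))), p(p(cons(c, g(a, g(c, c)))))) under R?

cons(a, p(p(cons(c, a))))

1. cons(g(cons(a, a), cons(cons(p(c), c), g(cons(a, cons(a, c)), cons(cons(cons(a, a), c), a)))), p(p(cons(c, g(a, g(c, c))))))  →  cons(a, p(p(cons(c, g(a, g(c, c))))))   [R6 at 1]
2. cons(a, p(p(cons(c, g(a, g(c, c))))))  →  cons(a, p(p(cons(c, g(a, c)))))   [R3 at 2.1.1.2.2]
3. cons(a, p(p(cons(c, g(a, c)))))  →  cons(a, p(p(cons(c, a))))   [R3 at 2.1.1.2]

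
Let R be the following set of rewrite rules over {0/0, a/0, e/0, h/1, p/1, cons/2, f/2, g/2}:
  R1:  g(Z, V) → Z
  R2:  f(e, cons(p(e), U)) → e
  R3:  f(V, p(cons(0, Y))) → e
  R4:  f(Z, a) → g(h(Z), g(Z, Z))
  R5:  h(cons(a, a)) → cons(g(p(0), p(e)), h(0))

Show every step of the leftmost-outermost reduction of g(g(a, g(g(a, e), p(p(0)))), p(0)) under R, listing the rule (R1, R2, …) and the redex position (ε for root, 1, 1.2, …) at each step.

a

1. g(g(a, g(g(a, e), p(p(0)))), p(0))  →  g(a, g(g(a, e), p(p(0))))   [R1 at ε]
2. g(a, g(g(a, e), p(p(0))))  →  a   [R1 at ε]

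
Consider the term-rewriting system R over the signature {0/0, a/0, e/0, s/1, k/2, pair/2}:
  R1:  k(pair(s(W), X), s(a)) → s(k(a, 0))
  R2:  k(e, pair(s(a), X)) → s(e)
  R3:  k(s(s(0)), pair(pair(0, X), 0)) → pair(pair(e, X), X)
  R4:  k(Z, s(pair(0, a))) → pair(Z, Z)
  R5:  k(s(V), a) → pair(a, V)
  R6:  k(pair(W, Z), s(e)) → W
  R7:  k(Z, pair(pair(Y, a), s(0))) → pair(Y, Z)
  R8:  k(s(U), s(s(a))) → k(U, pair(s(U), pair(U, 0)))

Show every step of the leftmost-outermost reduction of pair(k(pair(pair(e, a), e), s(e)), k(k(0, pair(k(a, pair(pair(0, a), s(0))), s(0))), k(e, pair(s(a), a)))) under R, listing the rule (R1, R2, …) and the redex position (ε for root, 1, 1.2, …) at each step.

1. pair(k(pair(pair(e, a), e), s(e)), k(k(0, pair(k(a, pair(pair(0, a), s(0))), s(0))), k(e, pair(s(a), a))))  →  pair(pair(e, a), k(k(0, pair(k(a, pair(pair(0, a), s(0))), s(0))), k(e, pair(s(a), a))))   [R6 at 1]
2. pair(pair(e, a), k(k(0, pair(k(a, pair(pair(0, a), s(0))), s(0))), k(e, pair(s(a), a))))  →  pair(pair(e, a), k(k(0, pair(pair(0, a), s(0))), k(e, pair(s(a), a))))   [R7 at 2.1.2.1]
3. pair(pair(e, a), k(k(0, pair(pair(0, a), s(0))), k(e, pair(s(a), a))))  →  pair(pair(e, a), k(pair(0, 0), k(e, pair(s(a), a))))   [R7 at 2.1]
4. pair(pair(e, a), k(pair(0, 0), k(e, pair(s(a), a))))  →  pair(pair(e, a), k(pair(0, 0), s(e)))   [R2 at 2.2]
5. pair(pair(e, a), k(pair(0, 0), s(e)))  →  pair(pair(e, a), 0)   [R6 at 2]

pair(pair(e, a), 0)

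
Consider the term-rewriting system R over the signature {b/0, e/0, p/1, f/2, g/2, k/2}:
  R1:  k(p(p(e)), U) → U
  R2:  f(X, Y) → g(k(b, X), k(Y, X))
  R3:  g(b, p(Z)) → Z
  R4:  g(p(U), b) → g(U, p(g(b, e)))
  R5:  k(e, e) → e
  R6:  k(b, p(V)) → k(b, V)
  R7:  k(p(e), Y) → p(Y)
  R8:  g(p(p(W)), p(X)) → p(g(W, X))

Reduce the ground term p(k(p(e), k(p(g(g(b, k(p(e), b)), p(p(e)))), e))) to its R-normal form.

1. p(k(p(e), k(p(g(g(b, k(p(e), b)), p(p(e)))), e)))  →  p(p(k(p(g(g(b, k(p(e), b)), p(p(e)))), e)))   [R7 at 1]
2. p(p(k(p(g(g(b, k(p(e), b)), p(p(e)))), e)))  →  p(p(k(p(g(g(b, p(b)), p(p(e)))), e)))   [R7 at 1.1.1.1.1.2]
3. p(p(k(p(g(g(b, p(b)), p(p(e)))), e)))  →  p(p(k(p(g(b, p(p(e)))), e)))   [R3 at 1.1.1.1.1]
4. p(p(k(p(g(b, p(p(e)))), e)))  →  p(p(k(p(p(e)), e)))   [R3 at 1.1.1.1]
5. p(p(k(p(p(e)), e)))  →  p(p(e))   [R1 at 1.1]

p(p(e))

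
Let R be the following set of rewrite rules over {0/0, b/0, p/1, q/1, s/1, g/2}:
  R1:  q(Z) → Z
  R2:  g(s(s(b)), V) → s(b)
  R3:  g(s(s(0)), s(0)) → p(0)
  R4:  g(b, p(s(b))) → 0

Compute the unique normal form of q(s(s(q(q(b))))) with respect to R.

1. q(s(s(q(q(b)))))  →  s(s(q(q(b))))   [R1 at ε]
2. s(s(q(q(b))))  →  s(s(q(b)))   [R1 at 1.1]
3. s(s(q(b)))  →  s(s(b))   [R1 at 1.1]

s(s(b))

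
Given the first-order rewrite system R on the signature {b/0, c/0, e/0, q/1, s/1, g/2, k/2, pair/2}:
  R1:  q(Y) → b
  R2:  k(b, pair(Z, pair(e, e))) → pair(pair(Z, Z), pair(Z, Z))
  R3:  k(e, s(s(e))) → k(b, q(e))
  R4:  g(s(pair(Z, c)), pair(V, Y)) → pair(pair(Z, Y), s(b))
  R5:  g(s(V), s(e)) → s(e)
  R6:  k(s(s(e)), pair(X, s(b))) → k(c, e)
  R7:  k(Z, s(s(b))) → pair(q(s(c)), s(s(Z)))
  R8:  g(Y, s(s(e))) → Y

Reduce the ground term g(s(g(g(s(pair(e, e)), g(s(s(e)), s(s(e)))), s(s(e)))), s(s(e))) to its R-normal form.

1. g(s(g(g(s(pair(e, e)), g(s(s(e)), s(s(e)))), s(s(e)))), s(s(e)))  →  s(g(g(s(pair(e, e)), g(s(s(e)), s(s(e)))), s(s(e))))   [R8 at ε]
2. s(g(g(s(pair(e, e)), g(s(s(e)), s(s(e)))), s(s(e))))  →  s(g(s(pair(e, e)), g(s(s(e)), s(s(e)))))   [R8 at 1]
3. s(g(s(pair(e, e)), g(s(s(e)), s(s(e)))))  →  s(g(s(pair(e, e)), s(s(e))))   [R8 at 1.2]
4. s(g(s(pair(e, e)), s(s(e))))  →  s(s(pair(e, e)))   [R8 at 1]

s(s(pair(e, e)))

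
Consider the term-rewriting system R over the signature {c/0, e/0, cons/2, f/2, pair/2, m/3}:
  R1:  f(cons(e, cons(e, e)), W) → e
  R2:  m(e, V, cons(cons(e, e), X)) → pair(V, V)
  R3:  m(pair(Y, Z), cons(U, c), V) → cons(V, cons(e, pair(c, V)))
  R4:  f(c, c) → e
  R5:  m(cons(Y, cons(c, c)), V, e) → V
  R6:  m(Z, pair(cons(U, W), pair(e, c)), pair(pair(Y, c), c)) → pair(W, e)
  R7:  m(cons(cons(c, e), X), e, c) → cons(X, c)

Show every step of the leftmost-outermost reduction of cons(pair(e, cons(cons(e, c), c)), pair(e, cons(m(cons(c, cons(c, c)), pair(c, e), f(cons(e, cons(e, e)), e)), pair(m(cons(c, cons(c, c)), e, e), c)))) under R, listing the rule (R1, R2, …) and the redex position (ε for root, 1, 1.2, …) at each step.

1. cons(pair(e, cons(cons(e, c), c)), pair(e, cons(m(cons(c, cons(c, c)), pair(c, e), f(cons(e, cons(e, e)), e)), pair(m(cons(c, cons(c, c)), e, e), c))))  →  cons(pair(e, cons(cons(e, c), c)), pair(e, cons(m(cons(c, cons(c, c)), pair(c, e), e), pair(m(cons(c, cons(c, c)), e, e), c))))   [R1 at 2.2.1.3]
2. cons(pair(e, cons(cons(e, c), c)), pair(e, cons(m(cons(c, cons(c, c)), pair(c, e), e), pair(m(cons(c, cons(c, c)), e, e), c))))  →  cons(pair(e, cons(cons(e, c), c)), pair(e, cons(pair(c, e), pair(m(cons(c, cons(c, c)), e, e), c))))   [R5 at 2.2.1]
3. cons(pair(e, cons(cons(e, c), c)), pair(e, cons(pair(c, e), pair(m(cons(c, cons(c, c)), e, e), c))))  →  cons(pair(e, cons(cons(e, c), c)), pair(e, cons(pair(c, e), pair(e, c))))   [R5 at 2.2.2.1]

cons(pair(e, cons(cons(e, c), c)), pair(e, cons(pair(c, e), pair(e, c))))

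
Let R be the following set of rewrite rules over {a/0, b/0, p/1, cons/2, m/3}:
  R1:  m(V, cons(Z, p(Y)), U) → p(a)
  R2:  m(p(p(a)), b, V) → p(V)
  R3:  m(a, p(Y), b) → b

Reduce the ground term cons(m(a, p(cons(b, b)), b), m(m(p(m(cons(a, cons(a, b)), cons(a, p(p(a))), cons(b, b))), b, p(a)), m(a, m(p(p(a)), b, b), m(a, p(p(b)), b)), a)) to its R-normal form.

1. cons(m(a, p(cons(b, b)), b), m(m(p(m(cons(a, cons(a, b)), cons(a, p(p(a))), cons(b, b))), b, p(a)), m(a, m(p(p(a)), b, b), m(a, p(p(b)), b)), a))  →  cons(b, m(m(p(m(cons(a, cons(a, b)), cons(a, p(p(a))), cons(b, b))), b, p(a)), m(a, m(p(p(a)), b, b), m(a, p(p(b)), b)), a))   [R3 at 1]
2. cons(b, m(m(p(m(cons(a, cons(a, b)), cons(a, p(p(a))), cons(b, b))), b, p(a)), m(a, m(p(p(a)), b, b), m(a, p(p(b)), b)), a))  →  cons(b, m(m(p(p(a)), b, p(a)), m(a, m(p(p(a)), b, b), m(a, p(p(b)), b)), a))   [R1 at 2.1.1.1]
3. cons(b, m(m(p(p(a)), b, p(a)), m(a, m(p(p(a)), b, b), m(a, p(p(b)), b)), a))  →  cons(b, m(p(p(a)), m(a, m(p(p(a)), b, b), m(a, p(p(b)), b)), a))   [R2 at 2.1]
4. cons(b, m(p(p(a)), m(a, m(p(p(a)), b, b), m(a, p(p(b)), b)), a))  →  cons(b, m(p(p(a)), m(a, p(b), m(a, p(p(b)), b)), a))   [R2 at 2.2.2]
5. cons(b, m(p(p(a)), m(a, p(b), m(a, p(p(b)), b)), a))  →  cons(b, m(p(p(a)), m(a, p(b), b), a))   [R3 at 2.2.3]
6. cons(b, m(p(p(a)), m(a, p(b), b), a))  →  cons(b, m(p(p(a)), b, a))   [R3 at 2.2]
7. cons(b, m(p(p(a)), b, a))  →  cons(b, p(a))   [R2 at 2]

cons(b, p(a))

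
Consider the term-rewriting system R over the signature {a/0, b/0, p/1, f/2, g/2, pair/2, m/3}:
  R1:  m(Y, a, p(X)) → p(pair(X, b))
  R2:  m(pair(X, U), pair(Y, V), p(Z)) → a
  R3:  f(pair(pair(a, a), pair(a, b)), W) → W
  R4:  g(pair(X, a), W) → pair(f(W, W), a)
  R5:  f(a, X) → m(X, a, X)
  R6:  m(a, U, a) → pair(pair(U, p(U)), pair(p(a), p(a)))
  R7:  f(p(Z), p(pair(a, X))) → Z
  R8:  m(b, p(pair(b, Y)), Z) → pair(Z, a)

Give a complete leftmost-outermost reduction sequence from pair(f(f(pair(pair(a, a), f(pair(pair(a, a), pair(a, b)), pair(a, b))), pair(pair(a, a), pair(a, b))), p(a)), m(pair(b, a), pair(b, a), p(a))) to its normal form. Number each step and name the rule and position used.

1. pair(f(f(pair(pair(a, a), f(pair(pair(a, a), pair(a, b)), pair(a, b))), pair(pair(a, a), pair(a, b))), p(a)), m(pair(b, a), pair(b, a), p(a)))  →  pair(f(f(pair(pair(a, a), pair(a, b)), pair(pair(a, a), pair(a, b))), p(a)), m(pair(b, a), pair(b, a), p(a)))   [R3 at 1.1.1.2]
2. pair(f(f(pair(pair(a, a), pair(a, b)), pair(pair(a, a), pair(a, b))), p(a)), m(pair(b, a), pair(b, a), p(a)))  →  pair(f(pair(pair(a, a), pair(a, b)), p(a)), m(pair(b, a), pair(b, a), p(a)))   [R3 at 1.1]
3. pair(f(pair(pair(a, a), pair(a, b)), p(a)), m(pair(b, a), pair(b, a), p(a)))  →  pair(p(a), m(pair(b, a), pair(b, a), p(a)))   [R3 at 1]
4. pair(p(a), m(pair(b, a), pair(b, a), p(a)))  →  pair(p(a), a)   [R2 at 2]

pair(p(a), a)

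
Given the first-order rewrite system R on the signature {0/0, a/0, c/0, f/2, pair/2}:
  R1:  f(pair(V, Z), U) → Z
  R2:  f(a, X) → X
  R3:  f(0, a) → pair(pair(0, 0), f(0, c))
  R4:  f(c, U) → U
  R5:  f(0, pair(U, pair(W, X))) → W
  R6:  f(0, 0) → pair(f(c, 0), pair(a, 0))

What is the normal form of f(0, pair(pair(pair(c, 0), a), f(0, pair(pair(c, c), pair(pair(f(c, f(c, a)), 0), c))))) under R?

1. f(0, pair(pair(pair(c, 0), a), f(0, pair(pair(c, c), pair(pair(f(c, f(c, a)), 0), c)))))  →  f(0, pair(pair(pair(c, 0), a), pair(f(c, f(c, a)), 0)))   [R5 at 2.2]
2. f(0, pair(pair(pair(c, 0), a), pair(f(c, f(c, a)), 0)))  →  f(c, f(c, a))   [R5 at ε]
3. f(c, f(c, a))  →  f(c, a)   [R4 at ε]
4. f(c, a)  →  a   [R4 at ε]

a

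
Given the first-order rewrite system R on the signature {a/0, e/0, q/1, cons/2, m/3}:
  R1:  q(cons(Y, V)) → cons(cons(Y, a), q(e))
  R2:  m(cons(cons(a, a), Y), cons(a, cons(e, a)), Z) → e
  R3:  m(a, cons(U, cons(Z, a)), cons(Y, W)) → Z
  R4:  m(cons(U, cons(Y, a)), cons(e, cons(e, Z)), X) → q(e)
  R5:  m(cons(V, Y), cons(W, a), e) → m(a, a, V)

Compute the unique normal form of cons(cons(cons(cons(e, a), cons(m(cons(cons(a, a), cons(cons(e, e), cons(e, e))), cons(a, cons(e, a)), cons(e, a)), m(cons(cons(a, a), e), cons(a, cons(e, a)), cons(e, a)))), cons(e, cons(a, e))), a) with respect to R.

1. cons(cons(cons(cons(e, a), cons(m(cons(cons(a, a), cons(cons(e, e), cons(e, e))), cons(a, cons(e, a)), cons(e, a)), m(cons(cons(a, a), e), cons(a, cons(e, a)), cons(e, a)))), cons(e, cons(a, e))), a)  →  cons(cons(cons(cons(e, a), cons(e, m(cons(cons(a, a), e), cons(a, cons(e, a)), cons(e, a)))), cons(e, cons(a, e))), a)   [R2 at 1.1.2.1]
2. cons(cons(cons(cons(e, a), cons(e, m(cons(cons(a, a), e), cons(a, cons(e, a)), cons(e, a)))), cons(e, cons(a, e))), a)  →  cons(cons(cons(cons(e, a), cons(e, e)), cons(e, cons(a, e))), a)   [R2 at 1.1.2.2]

cons(cons(cons(cons(e, a), cons(e, e)), cons(e, cons(a, e))), a)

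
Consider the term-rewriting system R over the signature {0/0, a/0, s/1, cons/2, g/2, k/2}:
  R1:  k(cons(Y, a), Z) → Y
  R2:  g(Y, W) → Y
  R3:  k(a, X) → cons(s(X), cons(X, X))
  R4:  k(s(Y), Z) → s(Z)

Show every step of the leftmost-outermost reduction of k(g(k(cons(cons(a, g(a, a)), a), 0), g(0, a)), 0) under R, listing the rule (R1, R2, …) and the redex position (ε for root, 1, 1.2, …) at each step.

a

1. k(g(k(cons(cons(a, g(a, a)), a), 0), g(0, a)), 0)  →  k(k(cons(cons(a, g(a, a)), a), 0), 0)   [R2 at 1]
2. k(k(cons(cons(a, g(a, a)), a), 0), 0)  →  k(cons(a, g(a, a)), 0)   [R1 at 1]
3. k(cons(a, g(a, a)), 0)  →  k(cons(a, a), 0)   [R2 at 1.2]
4. k(cons(a, a), 0)  →  a   [R1 at ε]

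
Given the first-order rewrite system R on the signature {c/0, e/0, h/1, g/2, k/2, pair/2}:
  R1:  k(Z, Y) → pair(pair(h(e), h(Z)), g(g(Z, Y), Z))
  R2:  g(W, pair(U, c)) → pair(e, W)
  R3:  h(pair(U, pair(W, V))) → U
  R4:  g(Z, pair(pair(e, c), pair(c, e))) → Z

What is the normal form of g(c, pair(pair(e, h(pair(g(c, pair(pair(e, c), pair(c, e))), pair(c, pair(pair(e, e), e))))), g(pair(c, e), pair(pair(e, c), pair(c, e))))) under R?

1. g(c, pair(pair(e, h(pair(g(c, pair(pair(e, c), pair(c, e))), pair(c, pair(pair(e, e), e))))), g(pair(c, e), pair(pair(e, c), pair(c, e)))))  →  g(c, pair(pair(e, g(c, pair(pair(e, c), pair(c, e)))), g(pair(c, e), pair(pair(e, c), pair(c, e)))))   [R3 at 2.1.2]
2. g(c, pair(pair(e, g(c, pair(pair(e, c), pair(c, e)))), g(pair(c, e), pair(pair(e, c), pair(c, e)))))  →  g(c, pair(pair(e, c), g(pair(c, e), pair(pair(e, c), pair(c, e)))))   [R4 at 2.1.2]
3. g(c, pair(pair(e, c), g(pair(c, e), pair(pair(e, c), pair(c, e)))))  →  g(c, pair(pair(e, c), pair(c, e)))   [R4 at 2.2]
4. g(c, pair(pair(e, c), pair(c, e)))  →  c   [R4 at ε]

c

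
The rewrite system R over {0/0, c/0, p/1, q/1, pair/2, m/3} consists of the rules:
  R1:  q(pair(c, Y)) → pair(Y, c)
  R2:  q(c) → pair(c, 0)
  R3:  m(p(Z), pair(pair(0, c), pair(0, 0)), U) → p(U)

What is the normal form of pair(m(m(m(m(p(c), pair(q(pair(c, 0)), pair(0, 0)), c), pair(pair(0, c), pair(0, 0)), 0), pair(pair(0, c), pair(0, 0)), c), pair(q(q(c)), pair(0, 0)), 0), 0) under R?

1. pair(m(m(m(m(p(c), pair(q(pair(c, 0)), pair(0, 0)), c), pair(pair(0, c), pair(0, 0)), 0), pair(pair(0, c), pair(0, 0)), c), pair(q(q(c)), pair(0, 0)), 0), 0)  →  pair(m(m(m(m(p(c), pair(pair(0, c), pair(0, 0)), c), pair(pair(0, c), pair(0, 0)), 0), pair(pair(0, c), pair(0, 0)), c), pair(q(q(c)), pair(0, 0)), 0), 0)   [R1 at 1.1.1.1.2.1]
2. pair(m(m(m(m(p(c), pair(pair(0, c), pair(0, 0)), c), pair(pair(0, c), pair(0, 0)), 0), pair(pair(0, c), pair(0, 0)), c), pair(q(q(c)), pair(0, 0)), 0), 0)  →  pair(m(m(m(p(c), pair(pair(0, c), pair(0, 0)), 0), pair(pair(0, c), pair(0, 0)), c), pair(q(q(c)), pair(0, 0)), 0), 0)   [R3 at 1.1.1.1]
3. pair(m(m(m(p(c), pair(pair(0, c), pair(0, 0)), 0), pair(pair(0, c), pair(0, 0)), c), pair(q(q(c)), pair(0, 0)), 0), 0)  →  pair(m(m(p(0), pair(pair(0, c), pair(0, 0)), c), pair(q(q(c)), pair(0, 0)), 0), 0)   [R3 at 1.1.1]
4. pair(m(m(p(0), pair(pair(0, c), pair(0, 0)), c), pair(q(q(c)), pair(0, 0)), 0), 0)  →  pair(m(p(c), pair(q(q(c)), pair(0, 0)), 0), 0)   [R3 at 1.1]
5. pair(m(p(c), pair(q(q(c)), pair(0, 0)), 0), 0)  →  pair(m(p(c), pair(q(pair(c, 0)), pair(0, 0)), 0), 0)   [R2 at 1.2.1.1]
6. pair(m(p(c), pair(q(pair(c, 0)), pair(0, 0)), 0), 0)  →  pair(m(p(c), pair(pair(0, c), pair(0, 0)), 0), 0)   [R1 at 1.2.1]
7. pair(m(p(c), pair(pair(0, c), pair(0, 0)), 0), 0)  →  pair(p(0), 0)   [R3 at 1]

pair(p(0), 0)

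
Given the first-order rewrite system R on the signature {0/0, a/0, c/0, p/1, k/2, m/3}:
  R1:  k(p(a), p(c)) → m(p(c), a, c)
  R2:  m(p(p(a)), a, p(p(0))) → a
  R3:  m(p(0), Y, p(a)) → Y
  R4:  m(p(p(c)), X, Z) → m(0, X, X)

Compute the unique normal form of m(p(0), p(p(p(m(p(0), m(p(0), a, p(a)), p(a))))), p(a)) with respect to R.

1. m(p(0), p(p(p(m(p(0), m(p(0), a, p(a)), p(a))))), p(a))  →  p(p(p(m(p(0), m(p(0), a, p(a)), p(a)))))   [R3 at ε]
2. p(p(p(m(p(0), m(p(0), a, p(a)), p(a)))))  →  p(p(p(m(p(0), a, p(a)))))   [R3 at 1.1.1]
3. p(p(p(m(p(0), a, p(a)))))  →  p(p(p(a)))   [R3 at 1.1.1]

p(p(p(a)))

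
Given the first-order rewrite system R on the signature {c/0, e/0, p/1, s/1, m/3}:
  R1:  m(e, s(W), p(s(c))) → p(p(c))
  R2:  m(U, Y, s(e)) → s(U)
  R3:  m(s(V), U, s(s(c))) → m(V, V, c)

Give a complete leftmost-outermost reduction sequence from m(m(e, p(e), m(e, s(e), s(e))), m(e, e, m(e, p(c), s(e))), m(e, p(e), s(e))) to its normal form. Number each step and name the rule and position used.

1. m(m(e, p(e), m(e, s(e), s(e))), m(e, e, m(e, p(c), s(e))), m(e, p(e), s(e)))  →  m(m(e, p(e), s(e)), m(e, e, m(e, p(c), s(e))), m(e, p(e), s(e)))   [R2 at 1.3]
2. m(m(e, p(e), s(e)), m(e, e, m(e, p(c), s(e))), m(e, p(e), s(e)))  →  m(s(e), m(e, e, m(e, p(c), s(e))), m(e, p(e), s(e)))   [R2 at 1]
3. m(s(e), m(e, e, m(e, p(c), s(e))), m(e, p(e), s(e)))  →  m(s(e), m(e, e, s(e)), m(e, p(e), s(e)))   [R2 at 2.3]
4. m(s(e), m(e, e, s(e)), m(e, p(e), s(e)))  →  m(s(e), s(e), m(e, p(e), s(e)))   [R2 at 2]
5. m(s(e), s(e), m(e, p(e), s(e)))  →  m(s(e), s(e), s(e))   [R2 at 3]
6. m(s(e), s(e), s(e))  →  s(s(e))   [R2 at ε]

s(s(e))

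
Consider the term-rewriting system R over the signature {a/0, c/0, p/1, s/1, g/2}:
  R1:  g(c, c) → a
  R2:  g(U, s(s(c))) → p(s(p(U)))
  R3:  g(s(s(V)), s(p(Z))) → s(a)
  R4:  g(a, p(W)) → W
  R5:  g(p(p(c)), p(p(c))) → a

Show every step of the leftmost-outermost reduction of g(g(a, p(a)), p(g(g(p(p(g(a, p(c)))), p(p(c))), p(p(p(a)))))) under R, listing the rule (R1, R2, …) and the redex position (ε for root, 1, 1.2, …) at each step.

p(p(a))

1. g(g(a, p(a)), p(g(g(p(p(g(a, p(c)))), p(p(c))), p(p(p(a))))))  →  g(a, p(g(g(p(p(g(a, p(c)))), p(p(c))), p(p(p(a))))))   [R4 at 1]
2. g(a, p(g(g(p(p(g(a, p(c)))), p(p(c))), p(p(p(a))))))  →  g(g(p(p(g(a, p(c)))), p(p(c))), p(p(p(a))))   [R4 at ε]
3. g(g(p(p(g(a, p(c)))), p(p(c))), p(p(p(a))))  →  g(g(p(p(c)), p(p(c))), p(p(p(a))))   [R4 at 1.1.1.1]
4. g(g(p(p(c)), p(p(c))), p(p(p(a))))  →  g(a, p(p(p(a))))   [R5 at 1]
5. g(a, p(p(p(a))))  →  p(p(a))   [R4 at ε]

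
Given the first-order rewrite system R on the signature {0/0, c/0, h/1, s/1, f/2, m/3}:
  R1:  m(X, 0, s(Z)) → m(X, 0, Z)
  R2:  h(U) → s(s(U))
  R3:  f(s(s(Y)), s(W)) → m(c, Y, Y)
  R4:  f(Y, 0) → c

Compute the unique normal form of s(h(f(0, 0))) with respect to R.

1. s(h(f(0, 0)))  →  s(s(s(f(0, 0))))   [R2 at 1]
2. s(s(s(f(0, 0))))  →  s(s(s(c)))   [R4 at 1.1.1]

s(s(s(c)))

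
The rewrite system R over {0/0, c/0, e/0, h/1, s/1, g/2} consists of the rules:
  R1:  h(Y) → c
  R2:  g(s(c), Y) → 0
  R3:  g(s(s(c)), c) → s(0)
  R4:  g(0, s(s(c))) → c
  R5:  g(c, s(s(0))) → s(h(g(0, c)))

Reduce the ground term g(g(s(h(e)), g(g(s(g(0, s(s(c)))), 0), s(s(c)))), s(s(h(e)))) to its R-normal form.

c

1. g(g(s(h(e)), g(g(s(g(0, s(s(c)))), 0), s(s(c)))), s(s(h(e))))  →  g(g(s(c), g(g(s(g(0, s(s(c)))), 0), s(s(c)))), s(s(h(e))))   [R1 at 1.1.1]
2. g(g(s(c), g(g(s(g(0, s(s(c)))), 0), s(s(c)))), s(s(h(e))))  →  g(0, s(s(h(e))))   [R2 at 1]
3. g(0, s(s(h(e))))  →  g(0, s(s(c)))   [R1 at 2.1.1]
4. g(0, s(s(c)))  →  c   [R4 at ε]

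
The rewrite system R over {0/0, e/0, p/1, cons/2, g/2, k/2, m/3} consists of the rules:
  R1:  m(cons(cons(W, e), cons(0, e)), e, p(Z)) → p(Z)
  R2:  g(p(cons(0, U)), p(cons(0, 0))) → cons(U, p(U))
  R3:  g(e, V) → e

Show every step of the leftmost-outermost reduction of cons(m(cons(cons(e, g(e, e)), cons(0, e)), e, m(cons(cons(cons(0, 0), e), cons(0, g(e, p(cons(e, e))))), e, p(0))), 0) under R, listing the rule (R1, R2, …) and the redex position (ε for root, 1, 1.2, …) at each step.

cons(p(0), 0)

1. cons(m(cons(cons(e, g(e, e)), cons(0, e)), e, m(cons(cons(cons(0, 0), e), cons(0, g(e, p(cons(e, e))))), e, p(0))), 0)  →  cons(m(cons(cons(e, e), cons(0, e)), e, m(cons(cons(cons(0, 0), e), cons(0, g(e, p(cons(e, e))))), e, p(0))), 0)   [R3 at 1.1.1.2]
2. cons(m(cons(cons(e, e), cons(0, e)), e, m(cons(cons(cons(0, 0), e), cons(0, g(e, p(cons(e, e))))), e, p(0))), 0)  →  cons(m(cons(cons(e, e), cons(0, e)), e, m(cons(cons(cons(0, 0), e), cons(0, e)), e, p(0))), 0)   [R3 at 1.3.1.2.2]
3. cons(m(cons(cons(e, e), cons(0, e)), e, m(cons(cons(cons(0, 0), e), cons(0, e)), e, p(0))), 0)  →  cons(m(cons(cons(e, e), cons(0, e)), e, p(0)), 0)   [R1 at 1.3]
4. cons(m(cons(cons(e, e), cons(0, e)), e, p(0)), 0)  →  cons(p(0), 0)   [R1 at 1]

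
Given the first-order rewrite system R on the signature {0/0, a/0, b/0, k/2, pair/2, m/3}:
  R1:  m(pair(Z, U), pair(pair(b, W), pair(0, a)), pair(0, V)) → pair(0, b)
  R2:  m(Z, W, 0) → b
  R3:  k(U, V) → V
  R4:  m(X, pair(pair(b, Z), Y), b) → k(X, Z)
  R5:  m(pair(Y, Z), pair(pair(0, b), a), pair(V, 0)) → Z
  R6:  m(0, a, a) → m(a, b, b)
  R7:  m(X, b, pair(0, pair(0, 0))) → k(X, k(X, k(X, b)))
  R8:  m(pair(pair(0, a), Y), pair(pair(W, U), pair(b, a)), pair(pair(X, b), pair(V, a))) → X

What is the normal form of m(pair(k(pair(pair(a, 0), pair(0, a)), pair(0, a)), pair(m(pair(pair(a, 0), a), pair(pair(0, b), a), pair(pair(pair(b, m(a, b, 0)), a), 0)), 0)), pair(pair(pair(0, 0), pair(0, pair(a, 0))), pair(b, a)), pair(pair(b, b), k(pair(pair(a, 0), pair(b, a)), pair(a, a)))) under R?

b

1. m(pair(k(pair(pair(a, 0), pair(0, a)), pair(0, a)), pair(m(pair(pair(a, 0), a), pair(pair(0, b), a), pair(pair(pair(b, m(a, b, 0)), a), 0)), 0)), pair(pair(pair(0, 0), pair(0, pair(a, 0))), pair(b, a)), pair(pair(b, b), k(pair(pair(a, 0), pair(b, a)), pair(a, a))))  →  m(pair(pair(0, a), pair(m(pair(pair(a, 0), a), pair(pair(0, b), a), pair(pair(pair(b, m(a, b, 0)), a), 0)), 0)), pair(pair(pair(0, 0), pair(0, pair(a, 0))), pair(b, a)), pair(pair(b, b), k(pair(pair(a, 0), pair(b, a)), pair(a, a))))   [R3 at 1.1]
2. m(pair(pair(0, a), pair(m(pair(pair(a, 0), a), pair(pair(0, b), a), pair(pair(pair(b, m(a, b, 0)), a), 0)), 0)), pair(pair(pair(0, 0), pair(0, pair(a, 0))), pair(b, a)), pair(pair(b, b), k(pair(pair(a, 0), pair(b, a)), pair(a, a))))  →  m(pair(pair(0, a), pair(a, 0)), pair(pair(pair(0, 0), pair(0, pair(a, 0))), pair(b, a)), pair(pair(b, b), k(pair(pair(a, 0), pair(b, a)), pair(a, a))))   [R5 at 1.2.1]
3. m(pair(pair(0, a), pair(a, 0)), pair(pair(pair(0, 0), pair(0, pair(a, 0))), pair(b, a)), pair(pair(b, b), k(pair(pair(a, 0), pair(b, a)), pair(a, a))))  →  m(pair(pair(0, a), pair(a, 0)), pair(pair(pair(0, 0), pair(0, pair(a, 0))), pair(b, a)), pair(pair(b, b), pair(a, a)))   [R3 at 3.2]
4. m(pair(pair(0, a), pair(a, 0)), pair(pair(pair(0, 0), pair(0, pair(a, 0))), pair(b, a)), pair(pair(b, b), pair(a, a)))  →  b   [R8 at ε]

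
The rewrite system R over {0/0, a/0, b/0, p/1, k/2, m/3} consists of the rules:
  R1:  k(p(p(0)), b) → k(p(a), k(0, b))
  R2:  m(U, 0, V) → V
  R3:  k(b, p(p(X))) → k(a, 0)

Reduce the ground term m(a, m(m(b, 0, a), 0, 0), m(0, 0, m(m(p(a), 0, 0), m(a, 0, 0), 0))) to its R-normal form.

1. m(a, m(m(b, 0, a), 0, 0), m(0, 0, m(m(p(a), 0, 0), m(a, 0, 0), 0)))  →  m(a, 0, m(0, 0, m(m(p(a), 0, 0), m(a, 0, 0), 0)))   [R2 at 2]
2. m(a, 0, m(0, 0, m(m(p(a), 0, 0), m(a, 0, 0), 0)))  →  m(0, 0, m(m(p(a), 0, 0), m(a, 0, 0), 0))   [R2 at ε]
3. m(0, 0, m(m(p(a), 0, 0), m(a, 0, 0), 0))  →  m(m(p(a), 0, 0), m(a, 0, 0), 0)   [R2 at ε]
4. m(m(p(a), 0, 0), m(a, 0, 0), 0)  →  m(0, m(a, 0, 0), 0)   [R2 at 1]
5. m(0, m(a, 0, 0), 0)  →  m(0, 0, 0)   [R2 at 2]
6. m(0, 0, 0)  →  0   [R2 at ε]

0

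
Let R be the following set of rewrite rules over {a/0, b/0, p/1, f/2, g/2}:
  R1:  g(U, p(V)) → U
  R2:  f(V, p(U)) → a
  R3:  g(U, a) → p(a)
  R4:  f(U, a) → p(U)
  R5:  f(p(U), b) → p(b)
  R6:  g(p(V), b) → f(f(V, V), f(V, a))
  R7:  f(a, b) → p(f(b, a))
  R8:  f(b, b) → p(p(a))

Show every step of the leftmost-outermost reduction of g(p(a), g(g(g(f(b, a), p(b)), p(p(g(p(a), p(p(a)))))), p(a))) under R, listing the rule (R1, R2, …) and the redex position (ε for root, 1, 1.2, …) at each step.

1. g(p(a), g(g(g(f(b, a), p(b)), p(p(g(p(a), p(p(a)))))), p(a)))  →  g(p(a), g(g(f(b, a), p(b)), p(p(g(p(a), p(p(a)))))))   [R1 at 2]
2. g(p(a), g(g(f(b, a), p(b)), p(p(g(p(a), p(p(a)))))))  →  g(p(a), g(f(b, a), p(b)))   [R1 at 2]
3. g(p(a), g(f(b, a), p(b)))  →  g(p(a), f(b, a))   [R1 at 2]
4. g(p(a), f(b, a))  →  g(p(a), p(b))   [R4 at 2]
5. g(p(a), p(b))  →  p(a)   [R1 at ε]

p(a)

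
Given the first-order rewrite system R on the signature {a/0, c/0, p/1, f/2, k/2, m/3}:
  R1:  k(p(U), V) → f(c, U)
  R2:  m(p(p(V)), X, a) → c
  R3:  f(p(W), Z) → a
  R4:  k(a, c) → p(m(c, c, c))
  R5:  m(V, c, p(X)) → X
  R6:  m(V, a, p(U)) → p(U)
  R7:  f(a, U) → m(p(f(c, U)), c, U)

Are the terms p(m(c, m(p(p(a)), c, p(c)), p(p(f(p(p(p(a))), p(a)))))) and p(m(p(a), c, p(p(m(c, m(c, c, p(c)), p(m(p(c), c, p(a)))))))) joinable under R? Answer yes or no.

yes — NF(t₁) = p(p(a)), NF(t₂) = p(p(a))

Reduce t₁ = p(m(c, m(p(p(a)), c, p(c)), p(p(f(p(p(p(a))), p(a)))))):
1. p(m(c, m(p(p(a)), c, p(c)), p(p(f(p(p(p(a))), p(a))))))  →  p(m(c, c, p(p(f(p(p(p(a))), p(a))))))   [R5 at 1.2]
2. p(m(c, c, p(p(f(p(p(p(a))), p(a))))))  →  p(p(f(p(p(p(a))), p(a))))   [R5 at 1]
3. p(p(f(p(p(p(a))), p(a))))  →  p(p(a))   [R3 at 1.1]

Reduce t₂ = p(m(p(a), c, p(p(m(c, m(c, c, p(c)), p(m(p(c), c, p(a)))))))):
1. p(m(p(a), c, p(p(m(c, m(c, c, p(c)), p(m(p(c), c, p(a))))))))  →  p(p(m(c, m(c, c, p(c)), p(m(p(c), c, p(a))))))   [R5 at 1]
2. p(p(m(c, m(c, c, p(c)), p(m(p(c), c, p(a))))))  →  p(p(m(c, c, p(m(p(c), c, p(a))))))   [R5 at 1.1.2]
3. p(p(m(c, c, p(m(p(c), c, p(a))))))  →  p(p(m(p(c), c, p(a))))   [R5 at 1.1]
4. p(p(m(p(c), c, p(a))))  →  p(p(a))   [R5 at 1.1]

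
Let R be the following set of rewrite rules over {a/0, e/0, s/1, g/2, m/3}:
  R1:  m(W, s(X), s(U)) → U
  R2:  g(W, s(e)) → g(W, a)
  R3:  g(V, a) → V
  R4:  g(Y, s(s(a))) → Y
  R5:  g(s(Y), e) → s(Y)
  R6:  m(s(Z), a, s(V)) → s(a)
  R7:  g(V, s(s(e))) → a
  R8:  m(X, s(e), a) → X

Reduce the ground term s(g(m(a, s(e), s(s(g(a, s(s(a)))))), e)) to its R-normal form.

1. s(g(m(a, s(e), s(s(g(a, s(s(a)))))), e))  →  s(g(s(g(a, s(s(a)))), e))   [R1 at 1.1]
2. s(g(s(g(a, s(s(a)))), e))  →  s(s(g(a, s(s(a)))))   [R5 at 1]
3. s(s(g(a, s(s(a)))))  →  s(s(a))   [R4 at 1.1]

s(s(a))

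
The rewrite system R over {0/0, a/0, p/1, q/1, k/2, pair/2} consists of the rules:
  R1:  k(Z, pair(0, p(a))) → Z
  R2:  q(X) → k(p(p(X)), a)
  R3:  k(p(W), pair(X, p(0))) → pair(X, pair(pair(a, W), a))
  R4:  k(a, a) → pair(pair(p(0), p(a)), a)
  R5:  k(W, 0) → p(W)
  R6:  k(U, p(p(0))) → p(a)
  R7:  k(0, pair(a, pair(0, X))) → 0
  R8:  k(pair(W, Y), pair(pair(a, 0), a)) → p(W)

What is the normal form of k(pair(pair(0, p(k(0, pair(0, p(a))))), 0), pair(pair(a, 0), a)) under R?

p(pair(0, p(0)))

1. k(pair(pair(0, p(k(0, pair(0, p(a))))), 0), pair(pair(a, 0), a))  →  p(pair(0, p(k(0, pair(0, p(a))))))   [R8 at ε]
2. p(pair(0, p(k(0, pair(0, p(a))))))  →  p(pair(0, p(0)))   [R1 at 1.2.1]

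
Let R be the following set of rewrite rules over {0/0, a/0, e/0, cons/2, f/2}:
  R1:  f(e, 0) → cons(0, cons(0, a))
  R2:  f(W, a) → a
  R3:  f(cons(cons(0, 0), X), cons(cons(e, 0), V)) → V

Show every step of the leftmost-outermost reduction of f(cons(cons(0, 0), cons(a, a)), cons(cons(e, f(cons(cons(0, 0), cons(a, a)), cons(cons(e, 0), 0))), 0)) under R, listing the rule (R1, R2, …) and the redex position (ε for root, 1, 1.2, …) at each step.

0

1. f(cons(cons(0, 0), cons(a, a)), cons(cons(e, f(cons(cons(0, 0), cons(a, a)), cons(cons(e, 0), 0))), 0))  →  f(cons(cons(0, 0), cons(a, a)), cons(cons(e, 0), 0))   [R3 at 2.1.2]
2. f(cons(cons(0, 0), cons(a, a)), cons(cons(e, 0), 0))  →  0   [R3 at ε]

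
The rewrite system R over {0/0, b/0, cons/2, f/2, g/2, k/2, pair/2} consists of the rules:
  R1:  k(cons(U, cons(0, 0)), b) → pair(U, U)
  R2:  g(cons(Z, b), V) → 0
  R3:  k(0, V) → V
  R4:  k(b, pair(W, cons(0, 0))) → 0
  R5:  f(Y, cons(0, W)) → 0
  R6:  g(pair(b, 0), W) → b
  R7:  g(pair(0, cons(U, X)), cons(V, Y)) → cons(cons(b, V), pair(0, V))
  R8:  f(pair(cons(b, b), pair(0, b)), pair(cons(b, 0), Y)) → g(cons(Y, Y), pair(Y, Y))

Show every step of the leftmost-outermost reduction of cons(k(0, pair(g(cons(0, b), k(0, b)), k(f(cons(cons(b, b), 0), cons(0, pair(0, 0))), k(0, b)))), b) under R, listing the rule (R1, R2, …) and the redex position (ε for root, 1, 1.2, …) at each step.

1. cons(k(0, pair(g(cons(0, b), k(0, b)), k(f(cons(cons(b, b), 0), cons(0, pair(0, 0))), k(0, b)))), b)  →  cons(pair(g(cons(0, b), k(0, b)), k(f(cons(cons(b, b), 0), cons(0, pair(0, 0))), k(0, b))), b)   [R3 at 1]
2. cons(pair(g(cons(0, b), k(0, b)), k(f(cons(cons(b, b), 0), cons(0, pair(0, 0))), k(0, b))), b)  →  cons(pair(0, k(f(cons(cons(b, b), 0), cons(0, pair(0, 0))), k(0, b))), b)   [R2 at 1.1]
3. cons(pair(0, k(f(cons(cons(b, b), 0), cons(0, pair(0, 0))), k(0, b))), b)  →  cons(pair(0, k(0, k(0, b))), b)   [R5 at 1.2.1]
4. cons(pair(0, k(0, k(0, b))), b)  →  cons(pair(0, k(0, b)), b)   [R3 at 1.2]
5. cons(pair(0, k(0, b)), b)  →  cons(pair(0, b), b)   [R3 at 1.2]

cons(pair(0, b), b)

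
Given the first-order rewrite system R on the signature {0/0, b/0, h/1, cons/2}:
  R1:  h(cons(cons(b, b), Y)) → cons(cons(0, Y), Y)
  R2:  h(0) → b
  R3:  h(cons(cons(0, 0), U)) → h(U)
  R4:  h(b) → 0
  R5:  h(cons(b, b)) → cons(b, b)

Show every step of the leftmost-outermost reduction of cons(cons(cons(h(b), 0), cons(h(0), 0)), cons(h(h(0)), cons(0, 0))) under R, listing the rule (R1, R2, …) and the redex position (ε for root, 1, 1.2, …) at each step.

cons(cons(cons(0, 0), cons(b, 0)), cons(0, cons(0, 0)))

1. cons(cons(cons(h(b), 0), cons(h(0), 0)), cons(h(h(0)), cons(0, 0)))  →  cons(cons(cons(0, 0), cons(h(0), 0)), cons(h(h(0)), cons(0, 0)))   [R4 at 1.1.1]
2. cons(cons(cons(0, 0), cons(h(0), 0)), cons(h(h(0)), cons(0, 0)))  →  cons(cons(cons(0, 0), cons(b, 0)), cons(h(h(0)), cons(0, 0)))   [R2 at 1.2.1]
3. cons(cons(cons(0, 0), cons(b, 0)), cons(h(h(0)), cons(0, 0)))  →  cons(cons(cons(0, 0), cons(b, 0)), cons(h(b), cons(0, 0)))   [R2 at 2.1.1]
4. cons(cons(cons(0, 0), cons(b, 0)), cons(h(b), cons(0, 0)))  →  cons(cons(cons(0, 0), cons(b, 0)), cons(0, cons(0, 0)))   [R4 at 2.1]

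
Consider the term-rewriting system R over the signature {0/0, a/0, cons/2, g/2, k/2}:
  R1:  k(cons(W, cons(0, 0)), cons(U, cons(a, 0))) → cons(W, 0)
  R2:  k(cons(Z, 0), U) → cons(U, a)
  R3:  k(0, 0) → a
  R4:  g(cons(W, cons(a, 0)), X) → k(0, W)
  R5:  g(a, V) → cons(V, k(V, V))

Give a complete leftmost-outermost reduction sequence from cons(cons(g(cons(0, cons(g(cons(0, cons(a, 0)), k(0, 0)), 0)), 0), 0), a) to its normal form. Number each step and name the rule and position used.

cons(cons(a, 0), a)

1. cons(cons(g(cons(0, cons(g(cons(0, cons(a, 0)), k(0, 0)), 0)), 0), 0), a)  →  cons(cons(g(cons(0, cons(k(0, 0), 0)), 0), 0), a)   [R4 at 1.1.1.2.1]
2. cons(cons(g(cons(0, cons(k(0, 0), 0)), 0), 0), a)  →  cons(cons(g(cons(0, cons(a, 0)), 0), 0), a)   [R3 at 1.1.1.2.1]
3. cons(cons(g(cons(0, cons(a, 0)), 0), 0), a)  →  cons(cons(k(0, 0), 0), a)   [R4 at 1.1]
4. cons(cons(k(0, 0), 0), a)  →  cons(cons(a, 0), a)   [R3 at 1.1]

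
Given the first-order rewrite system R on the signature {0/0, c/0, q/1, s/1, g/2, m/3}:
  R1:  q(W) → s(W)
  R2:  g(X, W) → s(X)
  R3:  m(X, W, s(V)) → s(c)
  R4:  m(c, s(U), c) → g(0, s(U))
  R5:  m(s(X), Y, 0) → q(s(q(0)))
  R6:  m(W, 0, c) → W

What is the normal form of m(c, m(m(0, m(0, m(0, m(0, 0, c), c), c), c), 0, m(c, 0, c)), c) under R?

c

1. m(c, m(m(0, m(0, m(0, m(0, 0, c), c), c), c), 0, m(c, 0, c)), c)  →  m(c, m(m(0, m(0, m(0, 0, c), c), c), 0, m(c, 0, c)), c)   [R6 at 2.1.2.2.2]
2. m(c, m(m(0, m(0, m(0, 0, c), c), c), 0, m(c, 0, c)), c)  →  m(c, m(m(0, m(0, 0, c), c), 0, m(c, 0, c)), c)   [R6 at 2.1.2.2]
3. m(c, m(m(0, m(0, 0, c), c), 0, m(c, 0, c)), c)  →  m(c, m(m(0, 0, c), 0, m(c, 0, c)), c)   [R6 at 2.1.2]
4. m(c, m(m(0, 0, c), 0, m(c, 0, c)), c)  →  m(c, m(0, 0, m(c, 0, c)), c)   [R6 at 2.1]
5. m(c, m(0, 0, m(c, 0, c)), c)  →  m(c, m(0, 0, c), c)   [R6 at 2.3]
6. m(c, m(0, 0, c), c)  →  m(c, 0, c)   [R6 at 2]
7. m(c, 0, c)  →  c   [R6 at ε]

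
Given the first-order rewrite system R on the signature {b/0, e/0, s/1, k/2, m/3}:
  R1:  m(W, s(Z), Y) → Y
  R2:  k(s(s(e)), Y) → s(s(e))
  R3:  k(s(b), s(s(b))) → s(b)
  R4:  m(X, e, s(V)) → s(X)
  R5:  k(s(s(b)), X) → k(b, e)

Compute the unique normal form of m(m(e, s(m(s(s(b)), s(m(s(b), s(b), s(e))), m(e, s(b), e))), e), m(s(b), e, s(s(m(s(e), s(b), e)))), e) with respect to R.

e

1. m(m(e, s(m(s(s(b)), s(m(s(b), s(b), s(e))), m(e, s(b), e))), e), m(s(b), e, s(s(m(s(e), s(b), e)))), e)  →  m(e, m(s(b), e, s(s(m(s(e), s(b), e)))), e)   [R1 at 1]
2. m(e, m(s(b), e, s(s(m(s(e), s(b), e)))), e)  →  m(e, s(s(b)), e)   [R4 at 2]
3. m(e, s(s(b)), e)  →  e   [R1 at ε]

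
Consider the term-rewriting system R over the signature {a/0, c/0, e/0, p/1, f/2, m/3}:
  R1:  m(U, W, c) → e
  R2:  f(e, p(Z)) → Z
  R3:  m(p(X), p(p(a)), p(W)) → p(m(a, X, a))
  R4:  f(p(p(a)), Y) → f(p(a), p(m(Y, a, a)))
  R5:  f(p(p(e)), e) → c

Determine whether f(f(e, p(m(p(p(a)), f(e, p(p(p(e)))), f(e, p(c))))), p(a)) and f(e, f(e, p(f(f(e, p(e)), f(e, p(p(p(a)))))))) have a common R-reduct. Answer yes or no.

yes — NF(t₁) = a, NF(t₂) = a

Reduce t₁ = f(f(e, p(m(p(p(a)), f(e, p(p(p(e)))), f(e, p(c))))), p(a)):
1. f(f(e, p(m(p(p(a)), f(e, p(p(p(e)))), f(e, p(c))))), p(a))  →  f(m(p(p(a)), f(e, p(p(p(e)))), f(e, p(c))), p(a))   [R2 at 1]
2. f(m(p(p(a)), f(e, p(p(p(e)))), f(e, p(c))), p(a))  →  f(m(p(p(a)), p(p(e)), f(e, p(c))), p(a))   [R2 at 1.2]
3. f(m(p(p(a)), p(p(e)), f(e, p(c))), p(a))  →  f(m(p(p(a)), p(p(e)), c), p(a))   [R2 at 1.3]
4. f(m(p(p(a)), p(p(e)), c), p(a))  →  f(e, p(a))   [R1 at 1]
5. f(e, p(a))  →  a   [R2 at ε]

Reduce t₂ = f(e, f(e, p(f(f(e, p(e)), f(e, p(p(p(a)))))))):
1. f(e, f(e, p(f(f(e, p(e)), f(e, p(p(p(a))))))))  →  f(e, f(f(e, p(e)), f(e, p(p(p(a))))))   [R2 at 2]
2. f(e, f(f(e, p(e)), f(e, p(p(p(a))))))  →  f(e, f(e, f(e, p(p(p(a))))))   [R2 at 2.1]
3. f(e, f(e, f(e, p(p(p(a))))))  →  f(e, f(e, p(p(a))))   [R2 at 2.2]
4. f(e, f(e, p(p(a))))  →  f(e, p(a))   [R2 at 2]
5. f(e, p(a))  →  a   [R2 at ε]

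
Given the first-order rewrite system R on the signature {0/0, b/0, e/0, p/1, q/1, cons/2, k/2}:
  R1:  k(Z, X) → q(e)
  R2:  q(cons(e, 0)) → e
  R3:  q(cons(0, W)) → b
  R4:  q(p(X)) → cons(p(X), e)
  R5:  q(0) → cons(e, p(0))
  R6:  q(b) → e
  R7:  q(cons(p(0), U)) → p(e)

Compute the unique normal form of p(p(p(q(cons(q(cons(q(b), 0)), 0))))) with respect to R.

1. p(p(p(q(cons(q(cons(q(b), 0)), 0)))))  →  p(p(p(q(cons(q(cons(e, 0)), 0)))))   [R6 at 1.1.1.1.1.1.1]
2. p(p(p(q(cons(q(cons(e, 0)), 0)))))  →  p(p(p(q(cons(e, 0)))))   [R2 at 1.1.1.1.1]
3. p(p(p(q(cons(e, 0)))))  →  p(p(p(e)))   [R2 at 1.1.1]

p(p(p(e)))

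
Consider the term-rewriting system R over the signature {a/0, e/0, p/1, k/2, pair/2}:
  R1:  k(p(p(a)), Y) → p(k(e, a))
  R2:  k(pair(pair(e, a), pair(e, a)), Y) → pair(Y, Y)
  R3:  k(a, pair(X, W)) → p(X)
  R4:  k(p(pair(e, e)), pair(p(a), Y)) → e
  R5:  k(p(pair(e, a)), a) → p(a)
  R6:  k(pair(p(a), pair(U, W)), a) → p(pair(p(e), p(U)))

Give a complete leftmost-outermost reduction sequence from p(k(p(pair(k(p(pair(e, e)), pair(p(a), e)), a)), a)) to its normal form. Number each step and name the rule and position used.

1. p(k(p(pair(k(p(pair(e, e)), pair(p(a), e)), a)), a))  →  p(k(p(pair(e, a)), a))   [R4 at 1.1.1.1]
2. p(k(p(pair(e, a)), a))  →  p(p(a))   [R5 at 1]

p(p(a))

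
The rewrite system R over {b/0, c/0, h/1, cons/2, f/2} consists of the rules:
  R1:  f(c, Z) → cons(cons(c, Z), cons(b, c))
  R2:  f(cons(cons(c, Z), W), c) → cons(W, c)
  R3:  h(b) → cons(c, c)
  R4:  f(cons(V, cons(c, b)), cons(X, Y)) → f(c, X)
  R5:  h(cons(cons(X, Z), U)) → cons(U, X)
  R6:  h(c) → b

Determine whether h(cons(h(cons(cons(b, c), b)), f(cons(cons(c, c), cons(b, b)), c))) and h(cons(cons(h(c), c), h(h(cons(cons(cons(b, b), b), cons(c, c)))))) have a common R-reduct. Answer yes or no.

Reduce t₁ = h(cons(h(cons(cons(b, c), b)), f(cons(cons(c, c), cons(b, b)), c))):
1. h(cons(h(cons(cons(b, c), b)), f(cons(cons(c, c), cons(b, b)), c)))  →  h(cons(cons(b, b), f(cons(cons(c, c), cons(b, b)), c)))   [R5 at 1.1]
2. h(cons(cons(b, b), f(cons(cons(c, c), cons(b, b)), c)))  →  cons(f(cons(cons(c, c), cons(b, b)), c), b)   [R5 at ε]
3. cons(f(cons(cons(c, c), cons(b, b)), c), b)  →  cons(cons(cons(b, b), c), b)   [R2 at 1]

Reduce t₂ = h(cons(cons(h(c), c), h(h(cons(cons(cons(b, b), b), cons(c, c)))))):
1. h(cons(cons(h(c), c), h(h(cons(cons(cons(b, b), b), cons(c, c))))))  →  cons(h(h(cons(cons(cons(b, b), b), cons(c, c)))), h(c))   [R5 at ε]
2. cons(h(h(cons(cons(cons(b, b), b), cons(c, c)))), h(c))  →  cons(h(cons(cons(c, c), cons(b, b))), h(c))   [R5 at 1.1]
3. cons(h(cons(cons(c, c), cons(b, b))), h(c))  →  cons(cons(cons(b, b), c), h(c))   [R5 at 1]
4. cons(cons(cons(b, b), c), h(c))  →  cons(cons(cons(b, b), c), b)   [R6 at 2]

yes — NF(t₁) = cons(cons(cons(b, b), c), b), NF(t₂) = cons(cons(cons(b, b), c), b)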